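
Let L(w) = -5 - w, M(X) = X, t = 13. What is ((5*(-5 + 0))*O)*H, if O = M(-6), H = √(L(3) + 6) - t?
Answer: -1950 + 150*I*√2 ≈ -1950.0 + 212.13*I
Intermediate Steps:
H = -13 + I*√2 (H = √((-5 - 1*3) + 6) - 1*13 = √((-5 - 3) + 6) - 13 = √(-8 + 6) - 13 = √(-2) - 13 = I*√2 - 13 = -13 + I*√2 ≈ -13.0 + 1.4142*I)
O = -6
((5*(-5 + 0))*O)*H = ((5*(-5 + 0))*(-6))*(-13 + I*√2) = ((5*(-5))*(-6))*(-13 + I*√2) = (-25*(-6))*(-13 + I*√2) = 150*(-13 + I*√2) = -1950 + 150*I*√2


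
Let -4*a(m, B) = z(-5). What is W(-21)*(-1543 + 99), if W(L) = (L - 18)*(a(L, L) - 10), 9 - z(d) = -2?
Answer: -718029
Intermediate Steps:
z(d) = 11 (z(d) = 9 - 1*(-2) = 9 + 2 = 11)
a(m, B) = -11/4 (a(m, B) = -¼*11 = -11/4)
W(L) = 459/2 - 51*L/4 (W(L) = (L - 18)*(-11/4 - 10) = (-18 + L)*(-51/4) = 459/2 - 51*L/4)
W(-21)*(-1543 + 99) = (459/2 - 51/4*(-21))*(-1543 + 99) = (459/2 + 1071/4)*(-1444) = (1989/4)*(-1444) = -718029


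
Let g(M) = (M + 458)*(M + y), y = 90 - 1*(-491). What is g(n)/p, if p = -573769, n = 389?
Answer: -117370/81967 ≈ -1.4319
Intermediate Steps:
y = 581 (y = 90 + 491 = 581)
g(M) = (458 + M)*(581 + M) (g(M) = (M + 458)*(M + 581) = (458 + M)*(581 + M))
g(n)/p = (266098 + 389² + 1039*389)/(-573769) = (266098 + 151321 + 404171)*(-1/573769) = 821590*(-1/573769) = -117370/81967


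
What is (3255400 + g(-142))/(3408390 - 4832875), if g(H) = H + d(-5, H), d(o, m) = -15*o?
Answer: -3255333/1424485 ≈ -2.2853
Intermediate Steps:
g(H) = 75 + H (g(H) = H - 15*(-5) = H + 75 = 75 + H)
(3255400 + g(-142))/(3408390 - 4832875) = (3255400 + (75 - 142))/(3408390 - 4832875) = (3255400 - 67)/(-1424485) = 3255333*(-1/1424485) = -3255333/1424485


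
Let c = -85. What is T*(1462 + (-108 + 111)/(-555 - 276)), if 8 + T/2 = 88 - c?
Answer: 133641090/277 ≈ 4.8246e+5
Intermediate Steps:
T = 330 (T = -16 + 2*(88 - 1*(-85)) = -16 + 2*(88 + 85) = -16 + 2*173 = -16 + 346 = 330)
T*(1462 + (-108 + 111)/(-555 - 276)) = 330*(1462 + (-108 + 111)/(-555 - 276)) = 330*(1462 + 3/(-831)) = 330*(1462 + 3*(-1/831)) = 330*(1462 - 1/277) = 330*(404973/277) = 133641090/277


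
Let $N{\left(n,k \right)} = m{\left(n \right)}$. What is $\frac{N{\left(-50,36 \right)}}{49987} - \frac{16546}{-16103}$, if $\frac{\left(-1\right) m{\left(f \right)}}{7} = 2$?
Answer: $\frac{118122780}{114991523} \approx 1.0272$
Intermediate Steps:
$m{\left(f \right)} = -14$ ($m{\left(f \right)} = \left(-7\right) 2 = -14$)
$N{\left(n,k \right)} = -14$
$\frac{N{\left(-50,36 \right)}}{49987} - \frac{16546}{-16103} = - \frac{14}{49987} - \frac{16546}{-16103} = \left(-14\right) \frac{1}{49987} - - \frac{16546}{16103} = - \frac{2}{7141} + \frac{16546}{16103} = \frac{118122780}{114991523}$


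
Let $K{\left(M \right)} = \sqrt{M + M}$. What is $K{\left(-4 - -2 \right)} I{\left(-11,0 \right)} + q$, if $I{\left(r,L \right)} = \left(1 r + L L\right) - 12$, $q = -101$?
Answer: $-101 - 46 i \approx -101.0 - 46.0 i$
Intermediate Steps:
$I{\left(r,L \right)} = -12 + r + L^{2}$ ($I{\left(r,L \right)} = \left(r + L^{2}\right) - 12 = -12 + r + L^{2}$)
$K{\left(M \right)} = \sqrt{2} \sqrt{M}$ ($K{\left(M \right)} = \sqrt{2 M} = \sqrt{2} \sqrt{M}$)
$K{\left(-4 - -2 \right)} I{\left(-11,0 \right)} + q = \sqrt{2} \sqrt{-4 - -2} \left(-12 - 11 + 0^{2}\right) - 101 = \sqrt{2} \sqrt{-4 + 2} \left(-12 - 11 + 0\right) - 101 = \sqrt{2} \sqrt{-2} \left(-23\right) - 101 = \sqrt{2} i \sqrt{2} \left(-23\right) - 101 = 2 i \left(-23\right) - 101 = - 46 i - 101 = -101 - 46 i$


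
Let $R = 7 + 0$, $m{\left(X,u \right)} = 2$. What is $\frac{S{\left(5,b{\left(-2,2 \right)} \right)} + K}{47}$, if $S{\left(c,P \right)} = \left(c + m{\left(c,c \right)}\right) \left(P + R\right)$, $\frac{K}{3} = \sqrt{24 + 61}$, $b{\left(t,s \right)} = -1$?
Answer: $\frac{42}{47} + \frac{3 \sqrt{85}}{47} \approx 1.4821$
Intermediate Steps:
$K = 3 \sqrt{85}$ ($K = 3 \sqrt{24 + 61} = 3 \sqrt{85} \approx 27.659$)
$R = 7$
$S{\left(c,P \right)} = \left(2 + c\right) \left(7 + P\right)$ ($S{\left(c,P \right)} = \left(c + 2\right) \left(P + 7\right) = \left(2 + c\right) \left(7 + P\right)$)
$\frac{S{\left(5,b{\left(-2,2 \right)} \right)} + K}{47} = \frac{\left(14 + 2 \left(-1\right) + 7 \cdot 5 - 5\right) + 3 \sqrt{85}}{47} = \frac{\left(14 - 2 + 35 - 5\right) + 3 \sqrt{85}}{47} = \frac{42 + 3 \sqrt{85}}{47} = \frac{42}{47} + \frac{3 \sqrt{85}}{47}$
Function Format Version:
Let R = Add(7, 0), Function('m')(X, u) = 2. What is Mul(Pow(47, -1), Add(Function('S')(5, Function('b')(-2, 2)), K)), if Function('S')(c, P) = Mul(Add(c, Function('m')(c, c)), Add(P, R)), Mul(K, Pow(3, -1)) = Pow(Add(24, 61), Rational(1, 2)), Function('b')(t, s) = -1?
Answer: Add(Rational(42, 47), Mul(Rational(3, 47), Pow(85, Rational(1, 2)))) ≈ 1.4821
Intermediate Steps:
K = Mul(3, Pow(85, Rational(1, 2))) (K = Mul(3, Pow(Add(24, 61), Rational(1, 2))) = Mul(3, Pow(85, Rational(1, 2))) ≈ 27.659)
R = 7
Function('S')(c, P) = Mul(Add(2, c), Add(7, P)) (Function('S')(c, P) = Mul(Add(c, 2), Add(P, 7)) = Mul(Add(2, c), Add(7, P)))
Mul(Pow(47, -1), Add(Function('S')(5, Function('b')(-2, 2)), K)) = Mul(Pow(47, -1), Add(Add(14, Mul(2, -1), Mul(7, 5), Mul(-1, 5)), Mul(3, Pow(85, Rational(1, 2))))) = Mul(Rational(1, 47), Add(Add(14, -2, 35, -5), Mul(3, Pow(85, Rational(1, 2))))) = Mul(Rational(1, 47), Add(42, Mul(3, Pow(85, Rational(1, 2))))) = Add(Rational(42, 47), Mul(Rational(3, 47), Pow(85, Rational(1, 2))))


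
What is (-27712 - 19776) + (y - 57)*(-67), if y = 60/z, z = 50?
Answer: -218747/5 ≈ -43749.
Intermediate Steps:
y = 6/5 (y = 60/50 = 60*(1/50) = 6/5 ≈ 1.2000)
(-27712 - 19776) + (y - 57)*(-67) = (-27712 - 19776) + (6/5 - 57)*(-67) = -47488 - 279/5*(-67) = -47488 + 18693/5 = -218747/5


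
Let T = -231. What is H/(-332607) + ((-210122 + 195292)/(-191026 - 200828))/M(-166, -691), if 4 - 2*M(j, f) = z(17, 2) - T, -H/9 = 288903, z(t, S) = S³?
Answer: 7980820791967/1020944836461 ≈ 7.8171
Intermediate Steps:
H = -2600127 (H = -9*288903 = -2600127)
M(j, f) = -235/2 (M(j, f) = 2 - (2³ - 1*(-231))/2 = 2 - (8 + 231)/2 = 2 - ½*239 = 2 - 239/2 = -235/2)
H/(-332607) + ((-210122 + 195292)/(-191026 - 200828))/M(-166, -691) = -2600127/(-332607) + ((-210122 + 195292)/(-191026 - 200828))/(-235/2) = -2600127*(-1/332607) - 14830/(-391854)*(-2/235) = 866709/110869 - 14830*(-1/391854)*(-2/235) = 866709/110869 + (7415/195927)*(-2/235) = 866709/110869 - 2966/9208569 = 7980820791967/1020944836461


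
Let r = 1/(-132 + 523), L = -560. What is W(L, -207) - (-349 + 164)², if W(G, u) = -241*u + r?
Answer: 6123843/391 ≈ 15662.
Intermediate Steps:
r = 1/391 ≈ 0.0025575
W(G, u) = 1/391 - 241*u (W(G, u) = -241*u + 1/391 = 1/391 - 241*u)
W(L, -207) - (-349 + 164)² = (1/391 - 241*(-207)) - (-349 + 164)² = (1/391 + 49887) - 1*(-185)² = 19505818/391 - 1*34225 = 19505818/391 - 34225 = 6123843/391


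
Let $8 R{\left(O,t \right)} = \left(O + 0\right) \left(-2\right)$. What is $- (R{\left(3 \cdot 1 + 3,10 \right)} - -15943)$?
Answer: $- \frac{31883}{2} \approx -15942.0$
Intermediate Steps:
$R{\left(O,t \right)} = - \frac{O}{4}$ ($R{\left(O,t \right)} = \frac{\left(O + 0\right) \left(-2\right)}{8} = \frac{O \left(-2\right)}{8} = \frac{\left(-2\right) O}{8} = - \frac{O}{4}$)
$- (R{\left(3 \cdot 1 + 3,10 \right)} - -15943) = - (- \frac{3 \cdot 1 + 3}{4} - -15943) = - (- \frac{3 + 3}{4} + 15943) = - (\left(- \frac{1}{4}\right) 6 + 15943) = - (- \frac{3}{2} + 15943) = \left(-1\right) \frac{31883}{2} = - \frac{31883}{2}$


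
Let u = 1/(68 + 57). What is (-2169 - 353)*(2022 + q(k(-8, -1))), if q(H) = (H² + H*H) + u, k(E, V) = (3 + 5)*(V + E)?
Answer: -3905950022/125 ≈ -3.1248e+7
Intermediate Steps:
u = 1/125 ≈ 0.0080000
k(E, V) = 8*E + 8*V (k(E, V) = 8*(E + V) = 8*E + 8*V)
q(H) = 1/125 + 2*H² (q(H) = (H² + H*H) + 1/125 = (H² + H²) + 1/125 = 2*H² + 1/125 = 1/125 + 2*H²)
(-2169 - 353)*(2022 + q(k(-8, -1))) = (-2169 - 353)*(2022 + (1/125 + 2*(8*(-8) + 8*(-1))²)) = -2522*(2022 + (1/125 + 2*(-64 - 8)²)) = -2522*(2022 + (1/125 + 2*(-72)²)) = -2522*(2022 + (1/125 + 2*5184)) = -2522*(2022 + (1/125 + 10368)) = -2522*(2022 + 1296001/125) = -2522*1548751/125 = -3905950022/125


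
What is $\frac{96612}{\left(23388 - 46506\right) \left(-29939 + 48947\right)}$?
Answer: $- \frac{8051}{36618912} \approx -0.00021986$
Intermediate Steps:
$\frac{96612}{\left(23388 - 46506\right) \left(-29939 + 48947\right)} = \frac{96612}{\left(-23118\right) 19008} = \frac{96612}{-439426944} = 96612 \left(- \frac{1}{439426944}\right) = - \frac{8051}{36618912}$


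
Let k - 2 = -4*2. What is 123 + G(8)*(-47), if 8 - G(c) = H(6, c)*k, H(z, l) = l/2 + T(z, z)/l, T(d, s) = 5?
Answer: -6229/4 ≈ -1557.3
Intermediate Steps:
k = -6 (k = 2 - 4*2 = 2 - 8 = -6)
H(z, l) = l/2 + 5/l
G(c) = 8 + 3*c + 30/c (G(c) = 8 - (c/2 + 5/c)*(-6) = 8 - (-30/c - 3*c) = 8 + (3*c + 30/c) = 8 + 3*c + 30/c)
123 + G(8)*(-47) = 123 + (8 + 3*8 + 30/8)*(-47) = 123 + (8 + 24 + 30*(1/8))*(-47) = 123 + (8 + 24 + 15/4)*(-47) = 123 + (143/4)*(-47) = 123 - 6721/4 = -6229/4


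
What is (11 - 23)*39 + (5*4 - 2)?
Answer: -450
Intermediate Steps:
(11 - 23)*39 + (5*4 - 2) = -12*39 + (20 - 2) = -468 + 18 = -450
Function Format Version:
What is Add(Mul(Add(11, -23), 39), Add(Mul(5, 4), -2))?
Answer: -450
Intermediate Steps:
Add(Mul(Add(11, -23), 39), Add(Mul(5, 4), -2)) = Add(Mul(-12, 39), Add(20, -2)) = Add(-468, 18) = -450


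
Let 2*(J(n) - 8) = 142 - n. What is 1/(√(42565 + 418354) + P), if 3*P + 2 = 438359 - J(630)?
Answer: 1315779/192359671378 - 9*√460919/192359671378 ≈ 6.8084e-6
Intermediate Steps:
J(n) = 79 - n/2 (J(n) = 8 + (142 - n)/2 = 8 + (71 - n/2) = 79 - n/2)
P = 438593/3 (P = -⅔ + (438359 - (79 - ½*630))/3 = -⅔ + (438359 - (79 - 315))/3 = -⅔ + (438359 - 1*(-236))/3 = -⅔ + (438359 + 236)/3 = -⅔ + (⅓)*438595 = -⅔ + 438595/3 = 438593/3 ≈ 1.4620e+5)
1/(√(42565 + 418354) + P) = 1/(√(42565 + 418354) + 438593/3) = 1/(√460919 + 438593/3) = 1/(438593/3 + √460919)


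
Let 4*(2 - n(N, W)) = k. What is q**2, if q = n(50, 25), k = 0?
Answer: 4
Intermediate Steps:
n(N, W) = 2 (n(N, W) = 2 - 1/4*0 = 2 + 0 = 2)
q = 2
q**2 = 2**2 = 4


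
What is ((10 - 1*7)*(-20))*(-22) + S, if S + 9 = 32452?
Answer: 33763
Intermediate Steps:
S = 32443 (S = -9 + 32452 = 32443)
((10 - 1*7)*(-20))*(-22) + S = ((10 - 1*7)*(-20))*(-22) + 32443 = ((10 - 7)*(-20))*(-22) + 32443 = (3*(-20))*(-22) + 32443 = -60*(-22) + 32443 = 1320 + 32443 = 33763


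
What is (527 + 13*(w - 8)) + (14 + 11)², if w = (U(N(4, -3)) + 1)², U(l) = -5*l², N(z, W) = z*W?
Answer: 6721541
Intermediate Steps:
N(z, W) = W*z
w = 516961 (w = (-5*(-3*4)² + 1)² = (-5*(-12)² + 1)² = (-5*144 + 1)² = (-720 + 1)² = (-719)² = 516961)
(527 + 13*(w - 8)) + (14 + 11)² = (527 + 13*(516961 - 8)) + (14 + 11)² = (527 + 13*516953) + 25² = (527 + 6720389) + 625 = 6720916 + 625 = 6721541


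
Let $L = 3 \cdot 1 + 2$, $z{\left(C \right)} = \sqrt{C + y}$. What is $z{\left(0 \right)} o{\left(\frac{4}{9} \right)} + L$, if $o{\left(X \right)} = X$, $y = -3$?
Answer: $5 + \frac{4 i \sqrt{3}}{9} \approx 5.0 + 0.7698 i$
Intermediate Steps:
$z{\left(C \right)} = \sqrt{-3 + C}$ ($z{\left(C \right)} = \sqrt{C - 3} = \sqrt{-3 + C}$)
$L = 5$ ($L = 3 + 2 = 5$)
$z{\left(0 \right)} o{\left(\frac{4}{9} \right)} + L = \sqrt{-3 + 0} \cdot \frac{4}{9} + 5 = \sqrt{-3} \cdot 4 \cdot \frac{1}{9} + 5 = i \sqrt{3} \cdot \frac{4}{9} + 5 = \frac{4 i \sqrt{3}}{9} + 5 = 5 + \frac{4 i \sqrt{3}}{9}$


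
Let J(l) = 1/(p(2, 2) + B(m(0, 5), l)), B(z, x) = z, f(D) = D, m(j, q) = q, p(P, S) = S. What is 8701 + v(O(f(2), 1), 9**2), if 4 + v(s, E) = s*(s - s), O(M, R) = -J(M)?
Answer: 8697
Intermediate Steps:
J(l) = 1/7 (J(l) = 1/(2 + 5) = 1/7)
O(M, R) = -1/7 (O(M, R) = -1*1/7 = -1/7)
v(s, E) = -4 (v(s, E) = -4 + s*(s - s) = -4 + s*0 = -4 + 0 = -4)
8701 + v(O(f(2), 1), 9**2) = 8701 - 4 = 8697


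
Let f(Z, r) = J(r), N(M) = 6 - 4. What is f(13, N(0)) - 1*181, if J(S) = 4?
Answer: -177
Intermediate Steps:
N(M) = 2
f(Z, r) = 4
f(13, N(0)) - 1*181 = 4 - 1*181 = 4 - 181 = -177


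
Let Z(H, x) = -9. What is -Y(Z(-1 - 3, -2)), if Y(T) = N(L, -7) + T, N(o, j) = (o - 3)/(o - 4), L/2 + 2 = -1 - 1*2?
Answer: 113/14 ≈ 8.0714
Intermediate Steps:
L = -10 (L = -4 + 2*(-1 - 1*2) = -4 + 2*(-1 - 2) = -4 + 2*(-3) = -4 - 6 = -10)
N(o, j) = (-3 + o)/(-4 + o)
Y(T) = 13/14 + T (Y(T) = (-3 - 10)/(-4 - 10) + T = -13/(-14) + T = -1/14*(-13) + T = 13/14 + T)
-Y(Z(-1 - 3, -2)) = -(13/14 - 9) = -1*(-113/14) = 113/14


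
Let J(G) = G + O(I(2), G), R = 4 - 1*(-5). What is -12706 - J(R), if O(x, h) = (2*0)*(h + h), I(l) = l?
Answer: -12715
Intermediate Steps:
O(x, h) = 0 (O(x, h) = 0*(2*h) = 0)
R = 9 (R = 4 + 5 = 9)
J(G) = G (J(G) = G + 0 = G)
-12706 - J(R) = -12706 - 1*9 = -12706 - 9 = -12715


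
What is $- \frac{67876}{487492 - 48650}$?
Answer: $- \frac{33938}{219421} \approx -0.15467$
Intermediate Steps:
$- \frac{67876}{487492 - 48650} = - \frac{67876}{438842} = \left(-67876\right) \frac{1}{438842} = - \frac{33938}{219421}$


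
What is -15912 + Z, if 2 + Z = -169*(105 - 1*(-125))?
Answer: -54784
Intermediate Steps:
Z = -38872 (Z = -2 - 169*(105 - 1*(-125)) = -2 - 169*(105 + 125) = -2 - 169*230 = -2 - 38870 = -38872)
-15912 + Z = -15912 - 38872 = -54784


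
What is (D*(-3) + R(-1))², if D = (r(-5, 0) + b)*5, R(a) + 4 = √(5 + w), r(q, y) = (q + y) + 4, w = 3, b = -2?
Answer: 1689 + 164*√2 ≈ 1920.9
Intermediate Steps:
r(q, y) = 4 + q + y
R(a) = -4 + 2*√2 (R(a) = -4 + √(5 + 3) = -4 + √8 = -4 + 2*√2)
D = -15 (D = ((4 - 5 + 0) - 2)*5 = (-1 - 2)*5 = -3*5 = -15)
(D*(-3) + R(-1))² = (-15*(-3) + (-4 + 2*√2))² = (45 + (-4 + 2*√2))² = (41 + 2*√2)²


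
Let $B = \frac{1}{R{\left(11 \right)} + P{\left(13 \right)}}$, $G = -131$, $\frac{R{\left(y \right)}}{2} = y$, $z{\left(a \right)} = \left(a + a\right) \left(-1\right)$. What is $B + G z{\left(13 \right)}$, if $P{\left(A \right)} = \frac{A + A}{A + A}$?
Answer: $\frac{78339}{23} \approx 3406.0$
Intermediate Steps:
$z{\left(a \right)} = - 2 a$ ($z{\left(a \right)} = 2 a \left(-1\right) = - 2 a$)
$R{\left(y \right)} = 2 y$
$P{\left(A \right)} = 1$ ($P{\left(A \right)} = \frac{2 A}{2 A} = 2 A \frac{1}{2 A} = 1$)
$B = \frac{1}{23}$ ($B = \frac{1}{2 \cdot 11 + 1} = \frac{1}{22 + 1} = \frac{1}{23} \approx 0.043478$)
$B + G z{\left(13 \right)} = \frac{1}{23} - 131 \left(\left(-2\right) 13\right) = \frac{1}{23} - -3406 = \frac{1}{23} + 3406 = \frac{78339}{23}$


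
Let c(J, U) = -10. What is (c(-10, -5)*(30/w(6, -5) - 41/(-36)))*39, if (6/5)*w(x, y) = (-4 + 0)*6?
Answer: 845/6 ≈ 140.83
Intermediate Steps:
w(x, y) = -20 (w(x, y) = 5*((-4 + 0)*6)/6 = 5*(-4*6)/6 = (5/6)*(-24) = -20)
(c(-10, -5)*(30/w(6, -5) - 41/(-36)))*39 = -10*(30/(-20) - 41/(-36))*39 = -10*(30*(-1/20) - 41*(-1/36))*39 = -10*(-3/2 + 41/36)*39 = -10*(-13/36)*39 = (65/18)*39 = 845/6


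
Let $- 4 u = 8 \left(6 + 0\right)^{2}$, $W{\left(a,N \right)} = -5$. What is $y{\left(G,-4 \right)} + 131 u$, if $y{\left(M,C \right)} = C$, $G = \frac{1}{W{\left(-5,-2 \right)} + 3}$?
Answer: $-9436$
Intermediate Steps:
$G = - \frac{1}{2}$ ($G = \frac{1}{-5 + 3} = \frac{1}{-2} = - \frac{1}{2} \approx -0.5$)
$u = -72$ ($u = - \frac{8 \left(6 + 0\right)^{2}}{4} = - \frac{8 \cdot 6^{2}}{4} = - \frac{8 \cdot 36}{4} = \left(- \frac{1}{4}\right) 288 = -72$)
$y{\left(G,-4 \right)} + 131 u = -4 + 131 \left(-72\right) = -4 - 9432 = -9436$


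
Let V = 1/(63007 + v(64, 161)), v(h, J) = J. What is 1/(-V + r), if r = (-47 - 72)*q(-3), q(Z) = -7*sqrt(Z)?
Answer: -63168/8306259803025409 - 3323833454592*I*sqrt(3)/8306259803025409 ≈ -7.6049e-12 - 0.0006931*I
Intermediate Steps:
V = 1/63168 (V = 1/(63007 + 161) = 1/63168 ≈ 1.5831e-5)
r = 833*I*sqrt(3) (r = (-47 - 72)*(-7*I*sqrt(3)) = -(-833)*I*sqrt(3) = 833*I*sqrt(3) ≈ 1442.8*I)
1/(-V + r) = 1/(-1*1/63168 + 833*I*sqrt(3)) = 1/(-1/63168 + 833*I*sqrt(3))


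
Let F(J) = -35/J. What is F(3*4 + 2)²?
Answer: 25/4 ≈ 6.2500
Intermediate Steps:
F(3*4 + 2)² = (-35/(3*4 + 2))² = (-35/(12 + 2))² = (-35/14)² = (-35*1/14)² = (-5/2)² = 25/4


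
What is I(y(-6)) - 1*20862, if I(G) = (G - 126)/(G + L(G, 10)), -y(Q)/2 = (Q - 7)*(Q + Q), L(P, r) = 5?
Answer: -6404196/307 ≈ -20861.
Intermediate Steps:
y(Q) = -4*Q*(-7 + Q) (y(Q) = -2*(Q - 7)*(Q + Q) = -2*(-7 + Q)*2*Q = -4*Q*(-7 + Q))
I(G) = (-126 + G)/(5 + G) (I(G) = (G - 126)/(G + 5) = (-126 + G)/(5 + G))
I(y(-6)) - 1*20862 = (-126 + 4*(-6)*(7 - 1*(-6)))/(5 + 4*(-6)*(7 - 1*(-6))) - 1*20862 = (-126 + 4*(-6)*(7 + 6))/(5 + 4*(-6)*(7 + 6)) - 20862 = (-126 + 4*(-6)*13)/(5 + 4*(-6)*13) - 20862 = (-126 - 312)/(5 - 312) - 20862 = -438/(-307) - 20862 = -1/307*(-438) - 20862 = 438/307 - 20862 = -6404196/307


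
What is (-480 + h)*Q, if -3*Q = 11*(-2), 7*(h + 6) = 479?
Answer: -64306/21 ≈ -3062.2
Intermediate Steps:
h = 437/7 (h = -6 + (⅐)*479 = -6 + 479/7 = 437/7 ≈ 62.429)
Q = 22/3 (Q = -11*(-2)/3 = -⅓*(-22) = 22/3 ≈ 7.3333)
(-480 + h)*Q = (-480 + 437/7)*(22/3) = -2923/7*22/3 = -64306/21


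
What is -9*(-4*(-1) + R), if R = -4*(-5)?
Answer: -216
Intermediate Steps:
R = 20
-9*(-4*(-1) + R) = -9*(-4*(-1) + 20) = -9*(4 + 20) = -9*24 = -216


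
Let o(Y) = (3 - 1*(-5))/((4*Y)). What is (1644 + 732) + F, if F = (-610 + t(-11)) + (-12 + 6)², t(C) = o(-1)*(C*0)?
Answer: 1802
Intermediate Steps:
o(Y) = 2/Y (o(Y) = (3 + 5)*(1/(4*Y)) = 8*(1/(4*Y)) = 2/Y)
t(C) = 0 (t(C) = (2/(-1))*(C*0) = (2*(-1))*0 = -2*0 = 0)
F = -574 (F = (-610 + 0) + (-12 + 6)² = -610 + (-6)² = -610 + 36 = -574)
(1644 + 732) + F = (1644 + 732) - 574 = 2376 - 574 = 1802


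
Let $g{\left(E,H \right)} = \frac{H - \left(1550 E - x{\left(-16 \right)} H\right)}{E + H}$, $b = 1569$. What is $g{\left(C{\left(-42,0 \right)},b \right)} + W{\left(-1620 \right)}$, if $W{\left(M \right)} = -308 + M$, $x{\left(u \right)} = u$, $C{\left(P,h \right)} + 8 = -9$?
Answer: $- \frac{2989441}{1552} \approx -1926.2$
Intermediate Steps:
$C{\left(P,h \right)} = -17$ ($C{\left(P,h \right)} = -8 - 9 = -17$)
$g{\left(E,H \right)} = \frac{- 1550 E - 15 H}{E + H}$ ($g{\left(E,H \right)} = \frac{H - \left(16 H + 1550 E\right)}{E + H} = \frac{- 1550 E - 15 H}{E + H}$)
$g{\left(C{\left(-42,0 \right)},b \right)} + W{\left(-1620 \right)} = \frac{5 \left(\left(-310\right) \left(-17\right) - 4707\right)}{-17 + 1569} - 1928 = \frac{5 \left(5270 - 4707\right)}{1552} - 1928 = 5 \cdot \frac{1}{1552} \cdot 563 - 1928 = \frac{2815}{1552} - 1928 = - \frac{2989441}{1552}$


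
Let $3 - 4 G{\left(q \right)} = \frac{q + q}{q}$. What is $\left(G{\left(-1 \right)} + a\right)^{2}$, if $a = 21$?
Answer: $\frac{7225}{16} \approx 451.56$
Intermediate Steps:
$G{\left(q \right)} = \frac{1}{4}$ ($G{\left(q \right)} = \frac{3}{4} - \frac{\left(q + q\right) \frac{1}{q}}{4} = \frac{3}{4} - \frac{2 q \frac{1}{q}}{4} = \frac{3}{4} - \frac{1}{2} = \frac{1}{4}$)
$\left(G{\left(-1 \right)} + a\right)^{2} = \left(\frac{1}{4} + 21\right)^{2} = \left(\frac{85}{4}\right)^{2} = \frac{7225}{16}$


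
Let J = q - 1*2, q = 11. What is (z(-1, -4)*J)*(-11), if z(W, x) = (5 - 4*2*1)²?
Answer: -891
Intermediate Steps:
J = 9 (J = 11 - 1*2 = 11 - 2 = 9)
z(W, x) = 9 (z(W, x) = (5 - 8*1)² = (5 - 8)² = (-3)² = 9)
(z(-1, -4)*J)*(-11) = (9*9)*(-11) = 81*(-11) = -891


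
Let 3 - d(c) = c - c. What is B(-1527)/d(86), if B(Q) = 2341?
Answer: 2341/3 ≈ 780.33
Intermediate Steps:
d(c) = 3 (d(c) = 3 - (c - c) = 3 - 1*0 = 3 + 0 = 3)
B(-1527)/d(86) = 2341/3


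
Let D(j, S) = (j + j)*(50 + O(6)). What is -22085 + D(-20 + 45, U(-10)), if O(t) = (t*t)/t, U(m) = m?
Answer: -19285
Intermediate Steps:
O(t) = t (O(t) = t²/t = t)
D(j, S) = 112*j (D(j, S) = (j + j)*(50 + 6) = (2*j)*56 = 112*j)
-22085 + D(-20 + 45, U(-10)) = -22085 + 112*(-20 + 45) = -22085 + 112*25 = -22085 + 2800 = -19285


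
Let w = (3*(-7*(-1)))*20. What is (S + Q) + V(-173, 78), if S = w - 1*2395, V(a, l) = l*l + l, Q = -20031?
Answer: -15844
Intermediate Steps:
w = 420 (w = (3*7)*20 = 21*20 = 420)
V(a, l) = l + l² (V(a, l) = l² + l = l + l²)
S = -1975 (S = 420 - 1*2395 = 420 - 2395 = -1975)
(S + Q) + V(-173, 78) = (-1975 - 20031) + 78*(1 + 78) = -22006 + 78*79 = -22006 + 6162 = -15844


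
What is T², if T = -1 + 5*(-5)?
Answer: 676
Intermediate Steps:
T = -26 (T = -1 - 25 = -26)
T² = (-26)² = 676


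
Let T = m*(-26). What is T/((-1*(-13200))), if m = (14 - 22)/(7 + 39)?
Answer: 13/37950 ≈ 0.00034256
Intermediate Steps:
m = -4/23 (m = -8/46 = -8*1/46 = -4/23 ≈ -0.17391)
T = 104/23 (T = -4/23*(-26) = 104/23 ≈ 4.5217)
T/((-1*(-13200))) = 104/(23*((-1*(-13200)))) = (104/23)/13200 = (104/23)*(1/13200) = 13/37950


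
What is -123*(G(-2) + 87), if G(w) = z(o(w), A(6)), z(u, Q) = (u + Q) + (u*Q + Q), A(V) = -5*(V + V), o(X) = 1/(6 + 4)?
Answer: 47847/10 ≈ 4784.7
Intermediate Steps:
o(X) = 1/10
A(V) = -10*V
z(u, Q) = u + 2*Q + Q*u (z(u, Q) = (Q + u) + (Q*u + Q) = (Q + u) + (Q + Q*u) = u + 2*Q + Q*u)
G(w) = -1259/10 (G(w) = 1/10 + 2*(-10*6) - 10*6*(1/10) = 1/10 + 2*(-60) - 60*1/10 = 1/10 - 120 - 6 = -1259/10)
-123*(G(-2) + 87) = -123*(-1259/10 + 87) = -123*(-389/10) = 47847/10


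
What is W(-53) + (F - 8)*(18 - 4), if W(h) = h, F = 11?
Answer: -11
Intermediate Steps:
W(-53) + (F - 8)*(18 - 4) = -53 + (11 - 8)*(18 - 4) = -53 + 3*14 = -53 + 42 = -11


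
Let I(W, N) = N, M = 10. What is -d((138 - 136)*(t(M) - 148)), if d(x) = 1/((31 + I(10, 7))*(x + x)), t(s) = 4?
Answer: 1/21888 ≈ 4.5687e-5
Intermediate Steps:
d(x) = 1/(76*x) (d(x) = 1/((31 + 7)*(x + x)) = 1/(38*(2*x)) = 1/(76*x))
-d((138 - 136)*(t(M) - 148)) = -1/(76*((138 - 136)*(4 - 148))) = -1/(76*(2*(-144))) = -1/(76*(-288)) = -(-1)/(76*288) = -1*(-1/21888) = 1/21888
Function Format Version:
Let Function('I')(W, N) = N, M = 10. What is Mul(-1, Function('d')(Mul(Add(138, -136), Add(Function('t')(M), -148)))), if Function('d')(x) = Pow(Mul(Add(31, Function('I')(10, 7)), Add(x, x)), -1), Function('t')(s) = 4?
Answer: Rational(1, 21888) ≈ 4.5687e-5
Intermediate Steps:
Function('d')(x) = Mul(Rational(1, 76), Pow(x, -1)) (Function('d')(x) = Pow(Mul(Add(31, 7), Add(x, x)), -1) = Pow(Mul(38, Mul(2, x)), -1) = Pow(Mul(76, x), -1) = Mul(Rational(1, 76), Pow(x, -1)))
Mul(-1, Function('d')(Mul(Add(138, -136), Add(Function('t')(M), -148)))) = Mul(-1, Mul(Rational(1, 76), Pow(Mul(Add(138, -136), Add(4, -148)), -1))) = Mul(-1, Mul(Rational(1, 76), Pow(Mul(2, -144), -1))) = Mul(-1, Mul(Rational(1, 76), Pow(-288, -1))) = Mul(-1, Mul(Rational(1, 76), Rational(-1, 288))) = Mul(-1, Rational(-1, 21888)) = Rational(1, 21888)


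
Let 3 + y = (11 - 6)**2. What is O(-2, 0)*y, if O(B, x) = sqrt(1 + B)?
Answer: 22*I ≈ 22.0*I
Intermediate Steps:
y = 22 (y = -3 + (11 - 6)**2 = -3 + 5**2 = -3 + 25 = 22)
O(-2, 0)*y = sqrt(1 - 2)*22 = sqrt(-1)*22 = I*22 = 22*I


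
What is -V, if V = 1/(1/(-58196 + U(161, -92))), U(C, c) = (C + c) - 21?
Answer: 58148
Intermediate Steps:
U(C, c) = -21 + C + c
V = -58148 (V = 1/(1/(-58196 + (-21 + 161 - 92))) = 1/(1/(-58196 + 48)) = 1/(1/(-58148)) = 1/(-1/58148) = -58148)
-V = -1*(-58148) = 58148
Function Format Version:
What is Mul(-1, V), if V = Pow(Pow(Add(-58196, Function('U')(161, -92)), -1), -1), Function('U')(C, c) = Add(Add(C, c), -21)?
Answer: 58148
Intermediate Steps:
Function('U')(C, c) = Add(-21, C, c)
V = -58148 (V = Pow(Pow(Add(-58196, Add(-21, 161, -92)), -1), -1) = Pow(Pow(Add(-58196, 48), -1), -1) = Pow(Pow(-58148, -1), -1) = Pow(Rational(-1, 58148), -1) = -58148)
Mul(-1, V) = Mul(-1, -58148) = 58148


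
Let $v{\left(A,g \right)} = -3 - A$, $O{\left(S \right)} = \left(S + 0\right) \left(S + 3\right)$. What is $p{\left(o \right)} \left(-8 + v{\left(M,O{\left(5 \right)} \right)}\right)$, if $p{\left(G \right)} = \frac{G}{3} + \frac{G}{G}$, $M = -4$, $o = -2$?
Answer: $- \frac{7}{3} \approx -2.3333$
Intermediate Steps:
$O{\left(S \right)} = S \left(3 + S\right)$
$p{\left(G \right)} = 1 + \frac{G}{3}$ ($p{\left(G \right)} = G \frac{1}{3} + 1 = \frac{G}{3} + 1 = 1 + \frac{G}{3}$)
$p{\left(o \right)} \left(-8 + v{\left(M,O{\left(5 \right)} \right)}\right) = \left(1 + \frac{1}{3} \left(-2\right)\right) \left(-8 - -1\right) = \left(1 - \frac{2}{3}\right) \left(-8 + \left(-3 + 4\right)\right) = \frac{-8 + 1}{3} = \frac{1}{3} \left(-7\right) = - \frac{7}{3}$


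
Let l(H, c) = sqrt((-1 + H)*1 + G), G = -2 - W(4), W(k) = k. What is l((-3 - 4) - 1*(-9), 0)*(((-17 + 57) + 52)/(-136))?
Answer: -23*I*sqrt(5)/34 ≈ -1.5126*I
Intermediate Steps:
G = -6 (G = -2 - 1*4 = -2 - 4 = -6)
l(H, c) = sqrt(-7 + H) (l(H, c) = sqrt((-1 + H)*1 - 6) = sqrt((-1 + H) - 6) = sqrt(-7 + H))
l((-3 - 4) - 1*(-9), 0)*(((-17 + 57) + 52)/(-136)) = sqrt(-7 + ((-3 - 4) - 1*(-9)))*(((-17 + 57) + 52)/(-136)) = sqrt(-7 + (-7 + 9))*((40 + 52)*(-1/136)) = sqrt(-7 + 2)*(92*(-1/136)) = sqrt(-5)*(-23/34) = (I*sqrt(5))*(-23/34) = -23*I*sqrt(5)/34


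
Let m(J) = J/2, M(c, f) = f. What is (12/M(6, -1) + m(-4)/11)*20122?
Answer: -2696348/11 ≈ -2.4512e+5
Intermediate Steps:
m(J) = J/2 (m(J) = J*(1/2) = J/2)
(12/M(6, -1) + m(-4)/11)*20122 = (12/(-1) + ((1/2)*(-4))/11)*20122 = (12*(-1) - 2*1/11)*20122 = (-12 - 2/11)*20122 = -134/11*20122 = -2696348/11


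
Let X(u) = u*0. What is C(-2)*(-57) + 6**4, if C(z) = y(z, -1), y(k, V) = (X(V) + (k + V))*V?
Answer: 1125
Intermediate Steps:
X(u) = 0
y(k, V) = V*(V + k) (y(k, V) = (0 + (k + V))*V = (0 + (V + k))*V = (V + k)*V = V*(V + k))
C(z) = 1 - z (C(z) = -(-1 + z) = 1 - z)
C(-2)*(-57) + 6**4 = (1 - 1*(-2))*(-57) + 6**4 = (1 + 2)*(-57) + 1296 = 3*(-57) + 1296 = -171 + 1296 = 1125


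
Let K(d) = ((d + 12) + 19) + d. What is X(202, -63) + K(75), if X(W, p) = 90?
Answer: 271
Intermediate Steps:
K(d) = 31 + 2*d (K(d) = ((12 + d) + 19) + d = (31 + d) + d = 31 + 2*d)
X(202, -63) + K(75) = 90 + (31 + 2*75) = 90 + (31 + 150) = 90 + 181 = 271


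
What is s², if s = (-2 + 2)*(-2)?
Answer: 0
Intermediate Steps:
s = 0 (s = 0*(-2) = 0)
s² = 0² = 0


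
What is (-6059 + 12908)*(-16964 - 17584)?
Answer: -236619252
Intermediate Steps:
(-6059 + 12908)*(-16964 - 17584) = 6849*(-34548) = -236619252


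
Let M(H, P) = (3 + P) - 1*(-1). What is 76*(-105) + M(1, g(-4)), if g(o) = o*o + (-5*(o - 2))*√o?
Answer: -7960 + 60*I ≈ -7960.0 + 60.0*I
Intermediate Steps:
g(o) = o² + √o*(10 - 5*o) (g(o) = o² + (-5*(-2 + o))*√o = o² + (10 - 5*o)*√o = o² + √o*(10 - 5*o))
M(H, P) = 4 + P (M(H, P) = (3 + P) + 1 = 4 + P)
76*(-105) + M(1, g(-4)) = 76*(-105) + (4 + ((-4)² - (-40)*I + 10*√(-4))) = -7980 + (4 + (16 - (-40)*I + 10*(2*I))) = -7980 + (4 + (16 + 40*I + 20*I)) = -7980 + (4 + (16 + 60*I)) = -7980 + (20 + 60*I) = -7960 + 60*I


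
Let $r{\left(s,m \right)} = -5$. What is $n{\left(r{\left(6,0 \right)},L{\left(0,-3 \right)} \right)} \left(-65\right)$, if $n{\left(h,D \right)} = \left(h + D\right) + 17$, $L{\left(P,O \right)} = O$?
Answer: $-585$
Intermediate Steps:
$n{\left(h,D \right)} = 17 + D + h$ ($n{\left(h,D \right)} = \left(D + h\right) + 17 = 17 + D + h$)
$n{\left(r{\left(6,0 \right)},L{\left(0,-3 \right)} \right)} \left(-65\right) = \left(17 - 3 - 5\right) \left(-65\right) = 9 \left(-65\right) = -585$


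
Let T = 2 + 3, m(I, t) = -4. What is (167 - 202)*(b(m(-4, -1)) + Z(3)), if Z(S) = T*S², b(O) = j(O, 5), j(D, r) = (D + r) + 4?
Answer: -1750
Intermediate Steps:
T = 5
j(D, r) = 4 + D + r
b(O) = 9 + O (b(O) = 4 + O + 5 = 9 + O)
Z(S) = 5*S²
(167 - 202)*(b(m(-4, -1)) + Z(3)) = (167 - 202)*((9 - 4) + 5*3²) = -35*(5 + 5*9) = -35*(5 + 45) = -35*50 = -1750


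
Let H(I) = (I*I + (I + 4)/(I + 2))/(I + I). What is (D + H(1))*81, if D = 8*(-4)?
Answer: -2484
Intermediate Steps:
D = -32
H(I) = (I² + (4 + I)/(2 + I))/(2*I) (H(I) = (I² + (4 + I)/(2 + I))/((2*I)) = (I² + (4 + I)/(2 + I))*(1/(2*I)) = (I² + (4 + I)/(2 + I))/(2*I))
(D + H(1))*81 = (-32 + (½)*(4 + 1 + 1³ + 2*1²)/(1*(2 + 1)))*81 = (-32 + (½)*1*(4 + 1 + 1 + 2*1)/3)*81 = (-32 + (½)*1*(⅓)*(4 + 1 + 1 + 2))*81 = (-32 + (½)*1*(⅓)*8)*81 = (-32 + 4/3)*81 = -92/3*81 = -2484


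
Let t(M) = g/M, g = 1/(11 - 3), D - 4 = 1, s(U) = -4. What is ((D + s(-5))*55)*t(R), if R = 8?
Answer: 55/64 ≈ 0.85938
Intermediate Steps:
D = 5 (D = 4 + 1 = 5)
g = ⅛ (g = 1/8 = ⅛ ≈ 0.12500)
t(M) = 1/(8*M)
((D + s(-5))*55)*t(R) = ((5 - 4)*55)*((⅛)/8) = (1*55)*((⅛)*(⅛)) = 55*(1/64) = 55/64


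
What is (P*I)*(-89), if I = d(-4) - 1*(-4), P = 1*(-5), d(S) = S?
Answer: 0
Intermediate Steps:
P = -5
I = 0 (I = -4 - 1*(-4) = -4 + 4 = 0)
(P*I)*(-89) = -5*0*(-89) = 0*(-89) = 0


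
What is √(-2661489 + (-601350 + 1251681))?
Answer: 3*I*√223462 ≈ 1418.2*I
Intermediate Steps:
√(-2661489 + (-601350 + 1251681)) = √(-2661489 + 650331) = √(-2011158) = 3*I*√223462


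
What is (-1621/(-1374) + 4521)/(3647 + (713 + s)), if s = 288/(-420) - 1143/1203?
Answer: 87206121625/84047086734 ≈ 1.0376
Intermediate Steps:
s = -22959/14035 (s = 288*(-1/420) - 1143*1/1203 = -24/35 - 381/401 = -22959/14035 ≈ -1.6358)
(-1621/(-1374) + 4521)/(3647 + (713 + s)) = (-1621/(-1374) + 4521)/(3647 + (713 - 22959/14035)) = (-1621*(-1/1374) + 4521)/(3647 + 9983996/14035) = (1621/1374 + 4521)/(61169641/14035) = (6213475/1374)*(14035/61169641) = 87206121625/84047086734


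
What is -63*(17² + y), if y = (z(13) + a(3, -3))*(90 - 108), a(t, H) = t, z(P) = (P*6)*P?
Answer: 1135071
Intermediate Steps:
z(P) = 6*P² (z(P) = (6*P)*P = 6*P²)
y = -18306 (y = (6*13² + 3)*(90 - 108) = (6*169 + 3)*(-18) = (1014 + 3)*(-18) = 1017*(-18) = -18306)
-63*(17² + y) = -63*(17² - 18306) = -63*(289 - 18306) = -63*(-18017) = 1135071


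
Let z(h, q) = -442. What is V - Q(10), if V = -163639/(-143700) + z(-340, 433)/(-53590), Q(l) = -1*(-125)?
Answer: -95377744559/770088300 ≈ -123.85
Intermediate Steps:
Q(l) = 125
V = 883292941/770088300 (V = -163639/(-143700) - 442/(-53590) = -163639*(-1/143700) - 442*(-1/53590) = 163639/143700 + 221/26795 = 883292941/770088300 ≈ 1.1470)
V - Q(10) = 883292941/770088300 - 1*125 = 883292941/770088300 - 125 = -95377744559/770088300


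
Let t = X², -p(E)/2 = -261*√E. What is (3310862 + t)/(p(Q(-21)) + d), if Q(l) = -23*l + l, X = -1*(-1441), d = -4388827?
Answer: -23644116416661/19261676548321 - 2812193046*√462/19261676548321 ≈ -1.2307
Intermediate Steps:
X = 1441
Q(l) = -22*l
p(E) = 522*√E (p(E) = -(-522)*√E = 522*√E)
t = 2076481 (t = 1441² = 2076481)
(3310862 + t)/(p(Q(-21)) + d) = (3310862 + 2076481)/(522*√(-22*(-21)) - 4388827) = 5387343/(522*√462 - 4388827) = 5387343/(-4388827 + 522*√462)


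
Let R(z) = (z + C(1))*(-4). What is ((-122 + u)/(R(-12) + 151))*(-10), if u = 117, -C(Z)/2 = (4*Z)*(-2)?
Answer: 10/27 ≈ 0.37037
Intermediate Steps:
C(Z) = 16*Z (C(Z) = -2*4*Z*(-2) = -(-16)*Z = 16*Z)
R(z) = -64 - 4*z (R(z) = (z + 16*1)*(-4) = (z + 16)*(-4) = (16 + z)*(-4) = -64 - 4*z)
((-122 + u)/(R(-12) + 151))*(-10) = ((-122 + 117)/((-64 - 4*(-12)) + 151))*(-10) = -5/((-64 + 48) + 151)*(-10) = -5/(-16 + 151)*(-10) = -5/135*(-10) = -5*1/135*(-10) = -1/27*(-10) = 10/27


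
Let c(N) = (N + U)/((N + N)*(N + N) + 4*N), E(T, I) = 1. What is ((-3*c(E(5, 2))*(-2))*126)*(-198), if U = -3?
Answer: 37422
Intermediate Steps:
c(N) = (-3 + N)/(4*N + 4*N²) (c(N) = (N - 3)/((N + N)*(N + N) + 4*N) = (-3 + N)/((2*N)*(2*N) + 4*N) = (-3 + N)/(4*N² + 4*N) = (-3 + N)/(4*N + 4*N²))
((-3*c(E(5, 2))*(-2))*126)*(-198) = ((-3*(-3 + 1)/(4*1*(1 + 1))*(-2))*126)*(-198) = ((-3*(-2)/(4*2)*(-2))*126)*(-198) = ((-3*(-¼)*(-2))*126)*(-198) = (((¾)*(-2))*126)*(-198) = -3/2*126*(-198) = -189*(-198) = 37422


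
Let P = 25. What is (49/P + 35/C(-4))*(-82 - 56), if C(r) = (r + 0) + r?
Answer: 33327/100 ≈ 333.27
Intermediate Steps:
C(r) = 2*r (C(r) = r + r = 2*r)
(49/P + 35/C(-4))*(-82 - 56) = (49/25 + 35/((2*(-4))))*(-82 - 56) = (49*(1/25) + 35/(-8))*(-138) = (49/25 + 35*(-1/8))*(-138) = (49/25 - 35/8)*(-138) = -483/200*(-138) = 33327/100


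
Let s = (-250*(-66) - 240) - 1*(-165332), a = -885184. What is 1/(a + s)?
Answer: -1/703592 ≈ -1.4213e-6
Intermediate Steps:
s = 181592 (s = (16500 - 240) + 165332 = 16260 + 165332 = 181592)
1/(a + s) = 1/(-885184 + 181592) = 1/(-703592) = -1/703592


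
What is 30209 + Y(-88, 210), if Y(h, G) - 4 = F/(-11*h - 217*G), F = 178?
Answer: 673780024/22301 ≈ 30213.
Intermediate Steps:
Y(h, G) = 4 + 178/(-217*G - 11*h) (Y(h, G) = 4 + 178/(-11*h - 217*G) = 4 + 178/(-217*G - 11*h))
30209 + Y(-88, 210) = 30209 + 2*(-89 + 22*(-88) + 434*210)/(11*(-88) + 217*210) = 30209 + 2*(-89 - 1936 + 91140)/(-968 + 45570) = 30209 + 2*89115/44602 = 30209 + 2*(1/44602)*89115 = 30209 + 89115/22301 = 673780024/22301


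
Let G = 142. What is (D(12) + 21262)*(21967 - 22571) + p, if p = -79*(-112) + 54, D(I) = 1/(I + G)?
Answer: -988167944/77 ≈ -1.2833e+7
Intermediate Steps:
D(I) = 1/(142 + I) (D(I) = 1/(I + 142) = 1/(142 + I))
p = 8902 (p = 8848 + 54 = 8902)
(D(12) + 21262)*(21967 - 22571) + p = (1/(142 + 12) + 21262)*(21967 - 22571) + 8902 = (1/154 + 21262)*(-604) + 8902 = (3274349/154)*(-604) + 8902 = -988853398/77 + 8902 = -988167944/77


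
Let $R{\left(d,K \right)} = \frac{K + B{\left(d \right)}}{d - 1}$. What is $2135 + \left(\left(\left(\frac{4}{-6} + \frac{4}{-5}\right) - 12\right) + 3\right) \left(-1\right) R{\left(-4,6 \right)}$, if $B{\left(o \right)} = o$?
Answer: $\frac{159811}{75} \approx 2130.8$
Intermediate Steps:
$R{\left(d,K \right)} = \frac{K + d}{-1 + d}$ ($R{\left(d,K \right)} = \frac{K + d}{d - 1} = \frac{K + d}{-1 + d}$)
$2135 + \left(\left(\left(\frac{4}{-6} + \frac{4}{-5}\right) - 12\right) + 3\right) \left(-1\right) R{\left(-4,6 \right)} = 2135 + \left(\left(\left(\frac{4}{-6} + \frac{4}{-5}\right) - 12\right) + 3\right) \left(-1\right) \frac{6 - 4}{-1 - 4} = 2135 + \left(\left(\left(4 \left(- \frac{1}{6}\right) + 4 \left(- \frac{1}{5}\right)\right) - 12\right) + 3\right) \left(-1\right) \frac{1}{-5} \cdot 2 = 2135 + \left(\left(\left(- \frac{2}{3} - \frac{4}{5}\right) - 12\right) + 3\right) \left(-1\right) \left(\left(- \frac{1}{5}\right) 2\right) = 2135 + \left(\left(- \frac{22}{15} - 12\right) + 3\right) \left(-1\right) \left(- \frac{2}{5}\right) = 2135 + \left(- \frac{202}{15} + 3\right) \left(-1\right) \left(- \frac{2}{5}\right) = 2135 + \left(- \frac{157}{15}\right) \left(-1\right) \left(- \frac{2}{5}\right) = 2135 + \frac{157}{15} \left(- \frac{2}{5}\right) = 2135 - \frac{314}{75} = \frac{159811}{75}$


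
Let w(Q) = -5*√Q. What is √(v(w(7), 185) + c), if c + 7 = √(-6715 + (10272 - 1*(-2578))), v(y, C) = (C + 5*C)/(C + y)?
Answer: √(222 + (-7 + √6135)*(37 - √7))/√(37 - √7) ≈ 8.8198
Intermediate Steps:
v(y, C) = 6*C/(C + y) (v(y, C) = (6*C)/(C + y) = 6*C/(C + y))
c = -7 + √6135 (c = -7 + √(-6715 + (10272 - 1*(-2578))) = -7 + √(-6715 + (10272 + 2578)) = -7 + √(-6715 + 12850) = -7 + √6135 ≈ 71.326)
√(v(w(7), 185) + c) = √(6*185/(185 - 5*√7) + (-7 + √6135)) = √(1110/(185 - 5*√7) + (-7 + √6135)) = √(-7 + √6135 + 1110/(185 - 5*√7))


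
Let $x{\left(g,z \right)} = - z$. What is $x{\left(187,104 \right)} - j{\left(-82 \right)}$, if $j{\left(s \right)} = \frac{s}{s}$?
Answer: $-105$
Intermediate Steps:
$j{\left(s \right)} = 1$
$x{\left(187,104 \right)} - j{\left(-82 \right)} = \left(-1\right) 104 - 1 = -104 - 1 = -105$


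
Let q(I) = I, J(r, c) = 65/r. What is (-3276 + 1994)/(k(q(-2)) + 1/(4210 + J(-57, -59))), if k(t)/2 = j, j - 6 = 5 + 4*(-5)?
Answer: 307558210/4318233 ≈ 71.223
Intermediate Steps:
j = -9 (j = 6 + (5 + 4*(-5)) = 6 + (5 - 20) = 6 - 15 = -9)
k(t) = -18 (k(t) = 2*(-9) = -18)
(-3276 + 1994)/(k(q(-2)) + 1/(4210 + J(-57, -59))) = (-3276 + 1994)/(-18 + 1/(4210 + 65/(-57))) = -1282/(-18 + 1/(4210 + 65*(-1/57))) = -1282/(-18 + 1/(4210 - 65/57)) = -1282/(-18 + 1/(239905/57)) = -1282/(-18 + 57/239905) = -1282/(-4318233/239905) = -1282*(-239905/4318233) = 307558210/4318233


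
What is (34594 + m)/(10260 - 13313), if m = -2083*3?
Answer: -28345/3053 ≈ -9.2843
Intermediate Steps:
m = -6249
(34594 + m)/(10260 - 13313) = (34594 - 6249)/(10260 - 13313) = 28345/(-3053) = 28345*(-1/3053) = -28345/3053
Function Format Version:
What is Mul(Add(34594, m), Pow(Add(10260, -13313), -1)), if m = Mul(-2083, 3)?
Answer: Rational(-28345, 3053) ≈ -9.2843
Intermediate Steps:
m = -6249
Mul(Add(34594, m), Pow(Add(10260, -13313), -1)) = Mul(Add(34594, -6249), Pow(Add(10260, -13313), -1)) = Mul(28345, Pow(-3053, -1)) = Mul(28345, Rational(-1, 3053)) = Rational(-28345, 3053)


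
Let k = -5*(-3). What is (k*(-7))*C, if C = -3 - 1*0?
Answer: 315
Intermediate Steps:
C = -3 (C = -3 + 0 = -3)
k = 15
(k*(-7))*C = (15*(-7))*(-3) = -105*(-3) = 315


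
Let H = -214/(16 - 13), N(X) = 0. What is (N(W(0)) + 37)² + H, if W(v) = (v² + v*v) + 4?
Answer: 3893/3 ≈ 1297.7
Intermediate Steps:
W(v) = 4 + 2*v² (W(v) = (v² + v²) + 4 = 2*v² + 4 = 4 + 2*v²)
H = -214/3 ≈ -71.333
(N(W(0)) + 37)² + H = (0 + 37)² - 214/3 = 37² - 214/3 = 1369 - 214/3 = 3893/3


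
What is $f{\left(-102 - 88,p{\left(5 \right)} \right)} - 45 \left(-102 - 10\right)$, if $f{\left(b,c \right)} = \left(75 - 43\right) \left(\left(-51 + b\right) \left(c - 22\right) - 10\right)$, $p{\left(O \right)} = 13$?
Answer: $74128$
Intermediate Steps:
$f{\left(b,c \right)} = -320 + 32 \left(-51 + b\right) \left(-22 + c\right)$ ($f{\left(b,c \right)} = 32 \left(\left(-51 + b\right) \left(-22 + c\right) - 10\right) = 32 \left(-10 + \left(-51 + b\right) \left(-22 + c\right)\right) = -320 + 32 \left(-51 + b\right) \left(-22 + c\right)$)
$f{\left(-102 - 88,p{\left(5 \right)} \right)} - 45 \left(-102 - 10\right) = \left(35584 - 21216 - 704 \left(-102 - 88\right) + 32 \left(-102 - 88\right) 13\right) - 45 \left(-102 - 10\right) = \left(35584 - 21216 - -133760 + 32 \left(-190\right) 13\right) - 45 \left(-112\right) = \left(35584 - 21216 + 133760 - 79040\right) - -5040 = 69088 + 5040 = 74128$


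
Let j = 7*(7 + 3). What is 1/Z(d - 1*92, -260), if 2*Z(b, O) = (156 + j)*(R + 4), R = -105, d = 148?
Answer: -1/11413 ≈ -8.7619e-5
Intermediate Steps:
j = 70 (j = 7*10 = 70)
Z(b, O) = -11413 (Z(b, O) = ((156 + 70)*(-105 + 4))/2 = (226*(-101))/2 = (½)*(-22826) = -11413)
1/Z(d - 1*92, -260) = 1/(-11413) = -1/11413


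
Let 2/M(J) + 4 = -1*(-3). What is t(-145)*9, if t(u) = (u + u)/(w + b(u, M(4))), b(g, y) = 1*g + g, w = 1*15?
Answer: 522/55 ≈ 9.4909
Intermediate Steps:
M(J) = -2 (M(J) = 2/(-4 - 1*(-3)) = 2/(-4 + 3) = 2/(-1) = 2*(-1) = -2)
w = 15
b(g, y) = 2*g (b(g, y) = g + g = 2*g)
t(u) = 2*u/(15 + 2*u) (t(u) = (u + u)/(15 + 2*u) = (2*u)/(15 + 2*u) = 2*u/(15 + 2*u))
t(-145)*9 = (2*(-145)/(15 + 2*(-145)))*9 = (2*(-145)/(15 - 290))*9 = (2*(-145)/(-275))*9 = (2*(-145)*(-1/275))*9 = (58/55)*9 = 522/55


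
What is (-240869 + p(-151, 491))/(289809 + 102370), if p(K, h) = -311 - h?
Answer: -241671/392179 ≈ -0.61623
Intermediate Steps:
(-240869 + p(-151, 491))/(289809 + 102370) = (-240869 + (-311 - 1*491))/(289809 + 102370) = (-240869 + (-311 - 491))/392179 = (-240869 - 802)*(1/392179) = -241671*1/392179 = -241671/392179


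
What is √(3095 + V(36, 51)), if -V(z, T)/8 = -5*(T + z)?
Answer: 5*√263 ≈ 81.086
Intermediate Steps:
V(z, T) = 40*T + 40*z (V(z, T) = -(-40)*(T + z) = -8*(-5*T - 5*z) = 40*T + 40*z)
√(3095 + V(36, 51)) = √(3095 + (40*51 + 40*36)) = √(3095 + (2040 + 1440)) = √(3095 + 3480) = √6575 = 5*√263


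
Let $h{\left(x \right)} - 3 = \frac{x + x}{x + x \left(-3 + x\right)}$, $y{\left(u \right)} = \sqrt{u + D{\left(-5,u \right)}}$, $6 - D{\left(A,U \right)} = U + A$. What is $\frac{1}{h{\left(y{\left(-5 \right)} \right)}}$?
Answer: $\frac{25}{83} - \frac{2 \sqrt{11}}{83} \approx 0.22129$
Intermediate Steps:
$D{\left(A,U \right)} = 6 - A - U$ ($D{\left(A,U \right)} = 6 - \left(U + A\right) = 6 - \left(A + U\right) = 6 - A - U$)
$y{\left(u \right)} = \sqrt{11}$ ($y{\left(u \right)} = \sqrt{u - \left(-11 + u\right)} = \sqrt{11}$)
$h{\left(x \right)} = 3 + \frac{2 x}{x + x \left(-3 + x\right)}$ ($h{\left(x \right)} = 3 + \frac{x + x}{x + x \left(-3 + x\right)} = 3 + \frac{2 x}{x + x \left(-3 + x\right)}$)
$\frac{1}{h{\left(y{\left(-5 \right)} \right)}} = \frac{1}{\frac{1}{-2 + \sqrt{11}} \left(-4 + 3 \sqrt{11}\right)} = \frac{-2 + \sqrt{11}}{-4 + 3 \sqrt{11}}$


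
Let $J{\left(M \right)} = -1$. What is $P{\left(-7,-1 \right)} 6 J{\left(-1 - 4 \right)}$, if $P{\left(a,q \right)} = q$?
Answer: $6$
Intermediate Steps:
$P{\left(-7,-1 \right)} 6 J{\left(-1 - 4 \right)} = \left(-1\right) 6 \left(-1\right) = \left(-6\right) \left(-1\right) = 6$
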